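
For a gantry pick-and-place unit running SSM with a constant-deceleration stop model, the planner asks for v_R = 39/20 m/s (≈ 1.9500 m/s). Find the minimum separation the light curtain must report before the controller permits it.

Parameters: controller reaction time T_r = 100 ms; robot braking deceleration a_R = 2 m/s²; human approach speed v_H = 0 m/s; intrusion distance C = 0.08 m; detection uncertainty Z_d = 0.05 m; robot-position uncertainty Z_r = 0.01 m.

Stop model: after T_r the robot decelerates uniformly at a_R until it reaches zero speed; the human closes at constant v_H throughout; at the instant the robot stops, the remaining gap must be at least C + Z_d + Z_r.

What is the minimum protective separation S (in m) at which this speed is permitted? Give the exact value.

S_min = 2057/1600 m = 1.2856 m

stop time T_s = (39/20)/2 = 0.9750 s
robot in T_r: 1.9500·0.1000 = 0.1950 m
robot under decel: 1.9500²/(2·2.0000) = 0.9506 m
human over T_r+T_s: 0.0000·(0.1000+0.9750) = 0.0000 m
margins: 0.0800+0.0500+0.0100 = 0.1400 m
S_min ≈ 0.1950+0.9506+0.0000+0.1400  ⇒  S_min = 2057/1600 m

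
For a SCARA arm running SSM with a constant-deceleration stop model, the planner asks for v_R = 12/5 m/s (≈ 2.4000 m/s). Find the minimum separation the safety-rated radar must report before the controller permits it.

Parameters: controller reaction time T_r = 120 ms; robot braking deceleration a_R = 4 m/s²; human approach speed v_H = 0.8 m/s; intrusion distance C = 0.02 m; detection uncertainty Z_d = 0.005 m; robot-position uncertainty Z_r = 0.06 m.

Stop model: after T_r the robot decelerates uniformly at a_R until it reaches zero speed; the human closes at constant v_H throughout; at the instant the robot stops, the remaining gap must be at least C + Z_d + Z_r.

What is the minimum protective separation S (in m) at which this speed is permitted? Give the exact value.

braking lasts T_s = (12/5)/4 = 0.6000 s
robot covers v_R·T_r = 2.4000·0.1200 = 0.2880 m before braking
braking distance = 2.4000²/(2·4.0000) = 0.7200 m
human over T_r+T_s: 0.8000·(0.1200+0.6000) = 0.5760 m
residual clearance needed = 0.0200+0.0050+0.0600 = 0.0850 m
S_min ≈ 0.2880+0.7200+0.5760+0.0850  ⇒  S_min = 1669/1000 m

S_min = 1669/1000 m = 1.6690 m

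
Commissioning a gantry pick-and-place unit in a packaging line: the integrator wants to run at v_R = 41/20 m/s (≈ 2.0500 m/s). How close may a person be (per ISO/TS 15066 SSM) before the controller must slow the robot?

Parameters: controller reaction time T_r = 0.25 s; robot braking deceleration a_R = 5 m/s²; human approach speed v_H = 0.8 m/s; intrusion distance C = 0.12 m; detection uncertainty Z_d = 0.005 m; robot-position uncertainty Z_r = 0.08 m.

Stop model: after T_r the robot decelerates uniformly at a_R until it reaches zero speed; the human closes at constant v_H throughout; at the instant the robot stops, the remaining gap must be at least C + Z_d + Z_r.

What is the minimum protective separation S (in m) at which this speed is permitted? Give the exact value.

S_min = 6663/4000 m = 1.6658 m

T_s = v_R/a_R = (41/20)/5 = 0.4100 s
robot in T_r: 2.0500·0.2500 = 0.5125 m
robot covers 2.0500·0.4100 − ½·5.0000·0.4100² = 0.4203 m while stopping
person approaches 0.8000·(0.2500+0.4100) = 0.5280 m
margins: 0.1200+0.0050+0.0800 = 0.2050 m
S_min ≈ 0.5125+0.4203+0.5280+0.2050  ⇒  S_min = 6663/4000 m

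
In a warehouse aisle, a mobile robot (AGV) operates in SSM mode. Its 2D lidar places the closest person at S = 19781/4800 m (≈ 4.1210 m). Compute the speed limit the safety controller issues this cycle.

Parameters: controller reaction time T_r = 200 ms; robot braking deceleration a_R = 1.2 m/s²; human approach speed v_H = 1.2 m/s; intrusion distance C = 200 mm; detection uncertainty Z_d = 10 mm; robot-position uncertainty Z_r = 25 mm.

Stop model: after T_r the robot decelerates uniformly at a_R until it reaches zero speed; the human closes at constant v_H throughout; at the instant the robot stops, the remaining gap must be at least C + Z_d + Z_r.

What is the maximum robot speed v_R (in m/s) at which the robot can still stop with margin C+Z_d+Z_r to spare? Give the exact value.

collect terms ⇒ (5/12)·v_R² + (6/5)·v_R + (-17501/4800) = 0
  disc = (6/5)² − 4·(5/12)·(-17501/4800) = 108241/14400 ; √disc = 329/120
  v_R = (−(6/5) + 329/120) / (2·(5/12)) = 37/20 m/s
check:
T_s = v_R/a_R = (37/20)/(6/5) = 1.5417 s
robot covers v_R·T_r = 1.8500·0.2000 = 0.3700 m before braking
braking distance = 1.8500²/(2·1.2000) = 1.4260 m
human over T_r+T_s: 1.2000·(0.2000+1.5417) = 2.0900 m
margins: 0.2000+0.0100+0.0250 = 0.2350 m
sum ≈ 0.3700+1.4260+2.0900+0.2350 ≈ 4.1210 m = S ✓

v_R_max = 37/20 m/s = 1.8500 m/s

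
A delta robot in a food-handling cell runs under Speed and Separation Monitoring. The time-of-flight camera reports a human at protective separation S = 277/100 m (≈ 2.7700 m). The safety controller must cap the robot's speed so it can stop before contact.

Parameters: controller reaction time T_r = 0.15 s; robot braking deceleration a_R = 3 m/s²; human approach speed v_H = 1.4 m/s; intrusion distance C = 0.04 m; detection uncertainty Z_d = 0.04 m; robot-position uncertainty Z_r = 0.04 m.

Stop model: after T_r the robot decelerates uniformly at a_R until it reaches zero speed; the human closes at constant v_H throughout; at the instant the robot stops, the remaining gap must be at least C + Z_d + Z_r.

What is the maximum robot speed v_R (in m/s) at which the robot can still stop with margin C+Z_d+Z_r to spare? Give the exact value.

v_R_max = 12/5 m/s = 2.4000 m/s

quadratic (1/6)·v² + (37/60)·v + (-61/25) = 0
  disc = (37/60)² − 4·(1/6)·(-61/25) = 289/144 ; √disc = 17/12
  v_R = (−(37/60) + 17/12) / (2·(1/6)) = 12/5 m/s
check:
T_s = v_R/a_R = (12/5)/3 = 0.8000 s
robot in T_r: 2.4000·0.1500 = 0.3600 m
braking distance = 2.4000²/(2·3.0000) = 0.9600 m
human closes 1.4000·0.9500 = 1.3300 m
residual clearance needed = 0.0400+0.0400+0.0400 = 0.1200 m
sum ≈ 0.3600+0.9600+1.3300+0.1200 ≈ 2.7700 m = S ✓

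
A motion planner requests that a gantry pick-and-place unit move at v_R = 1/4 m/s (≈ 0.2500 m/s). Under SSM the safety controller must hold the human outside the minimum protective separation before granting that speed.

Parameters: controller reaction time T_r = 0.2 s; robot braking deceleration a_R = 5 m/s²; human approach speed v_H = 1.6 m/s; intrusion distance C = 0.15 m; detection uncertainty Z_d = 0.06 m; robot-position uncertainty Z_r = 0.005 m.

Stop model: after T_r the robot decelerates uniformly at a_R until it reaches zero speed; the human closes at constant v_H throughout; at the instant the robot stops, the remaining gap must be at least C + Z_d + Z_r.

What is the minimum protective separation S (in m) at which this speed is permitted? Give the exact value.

S_min = 537/800 m = 0.6713 m

stop time T_s = (1/4)/5 = 0.0500 s
reaction-phase robot travel = 0.2500·0.2000 = 0.0500 m
robot covers 0.2500·0.0500 − ½·5.0000·0.0500² = 0.0063 m while stopping
human over T_r+T_s: 1.6000·(0.2000+0.0500) = 0.4000 m
margins: 0.1500+0.0600+0.0050 = 0.2150 m
S_min ≈ 0.0500+0.0063+0.4000+0.2150  ⇒  S_min = 537/800 m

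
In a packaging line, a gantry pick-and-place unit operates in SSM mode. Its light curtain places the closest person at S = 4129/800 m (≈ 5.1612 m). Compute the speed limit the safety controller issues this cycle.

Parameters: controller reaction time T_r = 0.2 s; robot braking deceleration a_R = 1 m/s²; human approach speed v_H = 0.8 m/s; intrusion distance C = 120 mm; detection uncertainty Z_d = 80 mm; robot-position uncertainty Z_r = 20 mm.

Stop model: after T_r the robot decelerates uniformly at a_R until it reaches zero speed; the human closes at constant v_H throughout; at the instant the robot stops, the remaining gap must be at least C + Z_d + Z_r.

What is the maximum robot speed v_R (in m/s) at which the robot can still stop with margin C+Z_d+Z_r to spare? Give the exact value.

at the boundary: (1/2)·v² + (1)·v + (-153/32) = 0
  disc = (1)² − 4·(1/2)·(-153/32) = 169/16 ; √disc = 13/4
  v_R = (−(1) + 13/4) / (2·(1/2)) = 9/4 m/s
check:
braking lasts T_s = (9/4)/1 = 2.2500 s
robot in T_r: 2.2500·0.2000 = 0.4500 m
robot under decel: 2.2500²/(2·1.0000) = 2.5312 m
human over T_r+T_s: 0.8000·(0.2000+2.2500) = 1.9600 m
margins: 0.1200+0.0800+0.0200 = 0.2200 m
sum ≈ 0.4500+2.5312+1.9600+0.2200 ≈ 5.1612 m = S ✓

v_R_max = 9/4 m/s = 2.2500 m/s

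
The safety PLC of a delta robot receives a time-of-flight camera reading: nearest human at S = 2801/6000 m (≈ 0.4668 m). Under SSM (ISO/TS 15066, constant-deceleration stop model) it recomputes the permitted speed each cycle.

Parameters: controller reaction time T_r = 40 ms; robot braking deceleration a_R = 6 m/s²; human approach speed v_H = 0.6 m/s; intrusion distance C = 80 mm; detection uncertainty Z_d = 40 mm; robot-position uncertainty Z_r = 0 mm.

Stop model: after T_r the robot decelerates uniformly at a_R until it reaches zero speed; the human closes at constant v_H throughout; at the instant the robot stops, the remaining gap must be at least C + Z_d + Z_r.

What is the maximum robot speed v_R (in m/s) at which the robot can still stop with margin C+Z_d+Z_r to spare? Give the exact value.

v_R_max = 13/10 m/s = 1.3000 m/s

collect terms ⇒ (1/12)·v_R² + (7/50)·v_R + (-1937/6000) = 0
  disc = (7/50)² − 4·(1/12)·(-1937/6000) = 11449/90000 ; √disc = 107/300
  v_R = (−(7/50) + 107/300) / (2·(1/12)) = 13/10 m/s
check:
braking lasts T_s = (13/10)/6 = 0.2167 s
reaction-phase robot travel = 1.3000·0.0400 = 0.0520 m
robot covers 1.3000·0.2167 − ½·6.0000·0.2167² = 0.1408 m while stopping
human over T_r+T_s: 0.6000·(0.0400+0.2167) = 0.1540 m
margins: 0.0800+0.0400+0.0000 = 0.1200 m
sum ≈ 0.0520+0.1408+0.1540+0.1200 ≈ 0.4668 m = S ✓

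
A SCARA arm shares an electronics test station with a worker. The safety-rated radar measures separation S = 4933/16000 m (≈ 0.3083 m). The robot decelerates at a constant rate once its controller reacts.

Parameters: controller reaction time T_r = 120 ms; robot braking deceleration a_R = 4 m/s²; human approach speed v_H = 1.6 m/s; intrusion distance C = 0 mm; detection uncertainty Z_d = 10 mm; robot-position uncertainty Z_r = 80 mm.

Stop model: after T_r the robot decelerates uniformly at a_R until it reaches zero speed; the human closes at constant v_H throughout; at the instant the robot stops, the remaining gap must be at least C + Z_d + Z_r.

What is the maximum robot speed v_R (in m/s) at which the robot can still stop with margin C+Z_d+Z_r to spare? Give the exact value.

quadratic (1/8)·v² + (13/25)·v + (-421/16000) = 0
  disc = (13/25)² − 4·(1/8)·(-421/16000) = 45369/160000 ; √disc = 213/400
  v_R = (−(13/25) + 213/400) / (2·(1/8)) = 1/20 m/s
check:
stop time T_s = (1/20)/4 = 0.0125 s
robot in T_r: 0.0500·0.1200 = 0.0060 m
robot under decel: 0.0500²/(2·4.0000) = 0.0003 m
person approaches 1.6000·(0.1200+0.0125) = 0.2120 m
residual clearance needed = 0.0000+0.0100+0.0800 = 0.0900 m
sum ≈ 0.0060+0.0003+0.2120+0.0900 ≈ 0.3083 m = S ✓

v_R_max = 1/20 m/s = 0.0500 m/s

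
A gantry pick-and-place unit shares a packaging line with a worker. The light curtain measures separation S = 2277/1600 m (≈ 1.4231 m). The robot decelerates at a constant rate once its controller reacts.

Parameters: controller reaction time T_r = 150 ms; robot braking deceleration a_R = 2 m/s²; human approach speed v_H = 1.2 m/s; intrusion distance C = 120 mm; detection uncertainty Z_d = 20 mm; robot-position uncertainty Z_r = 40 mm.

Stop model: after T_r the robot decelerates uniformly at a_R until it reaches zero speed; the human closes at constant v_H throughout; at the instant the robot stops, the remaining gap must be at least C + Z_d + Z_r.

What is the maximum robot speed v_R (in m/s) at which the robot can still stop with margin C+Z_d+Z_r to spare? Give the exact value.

quadratic (1/4)·v² + (3/4)·v + (-1701/1600) = 0
  disc = (3/4)² − 4·(1/4)·(-1701/1600) = 2601/1600 ; √disc = 51/40
  v_R = (−(3/4) + 51/40) / (2·(1/4)) = 21/20 m/s
check:
stop time T_s = (21/20)/2 = 0.5250 s
robot covers v_R·T_r = 1.0500·0.1500 = 0.1575 m before braking
robot covers 1.0500·0.5250 − ½·2.0000·0.5250² = 0.2756 m while stopping
person approaches 1.2000·(0.1500+0.5250) = 0.8100 m
margins: 0.1200+0.0200+0.0400 = 0.1800 m
sum ≈ 0.1575+0.2756+0.8100+0.1800 ≈ 1.4231 m = S ✓

v_R_max = 21/20 m/s = 1.0500 m/s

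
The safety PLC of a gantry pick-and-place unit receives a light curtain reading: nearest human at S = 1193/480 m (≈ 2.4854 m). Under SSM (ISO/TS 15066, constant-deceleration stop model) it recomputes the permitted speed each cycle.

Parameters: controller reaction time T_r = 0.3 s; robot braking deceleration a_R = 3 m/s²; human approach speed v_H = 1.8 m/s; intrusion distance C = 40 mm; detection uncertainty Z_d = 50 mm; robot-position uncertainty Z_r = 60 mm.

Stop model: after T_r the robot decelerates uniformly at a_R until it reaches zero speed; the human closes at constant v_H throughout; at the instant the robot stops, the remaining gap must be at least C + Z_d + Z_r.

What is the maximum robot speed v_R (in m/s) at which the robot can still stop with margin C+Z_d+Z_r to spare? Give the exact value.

at the boundary: (1/6)·v² + (9/10)·v + (-4309/2400) = 0
  disc = (9/10)² − 4·(1/6)·(-4309/2400) = 289/144 ; √disc = 17/12
  v_R = (−(9/10) + 17/12) / (2·(1/6)) = 31/20 m/s
check:
stop time T_s = (31/20)/3 = 0.5167 s
robot covers v_R·T_r = 1.5500·0.3000 = 0.4650 m before braking
braking distance = 1.5500²/(2·3.0000) = 0.4004 m
human over T_r+T_s: 1.8000·(0.3000+0.5167) = 1.4700 m
margins: 0.0400+0.0500+0.0600 = 0.1500 m
sum ≈ 0.4650+0.4004+1.4700+0.1500 ≈ 2.4854 m = S ✓

v_R_max = 31/20 m/s = 1.5500 m/s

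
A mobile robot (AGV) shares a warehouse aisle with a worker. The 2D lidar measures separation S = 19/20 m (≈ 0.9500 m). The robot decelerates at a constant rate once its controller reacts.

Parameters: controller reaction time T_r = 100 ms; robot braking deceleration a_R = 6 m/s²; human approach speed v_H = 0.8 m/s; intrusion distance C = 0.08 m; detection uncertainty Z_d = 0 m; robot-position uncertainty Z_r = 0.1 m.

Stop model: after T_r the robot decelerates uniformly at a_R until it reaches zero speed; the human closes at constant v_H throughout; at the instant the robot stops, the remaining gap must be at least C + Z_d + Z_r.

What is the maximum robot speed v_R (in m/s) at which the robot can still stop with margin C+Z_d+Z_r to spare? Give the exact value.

at the boundary: (1/12)·v² + (7/30)·v + (-69/100) = 0
  disc = (7/30)² − 4·(1/12)·(-69/100) = 64/225 ; √disc = 8/15
  v_R = (−(7/30) + 8/15) / (2·(1/12)) = 9/5 m/s
check:
T_s = v_R/a_R = (9/5)/6 = 0.3000 s
robot in T_r: 1.8000·0.1000 = 0.1800 m
braking distance = 1.8000²/(2·6.0000) = 0.2700 m
human closes 0.8000·0.4000 = 0.3200 m
residual clearance needed = 0.0800+0.0000+0.1000 = 0.1800 m
sum ≈ 0.1800+0.2700+0.3200+0.1800 ≈ 0.9500 m = S ✓

v_R_max = 9/5 m/s = 1.8000 m/s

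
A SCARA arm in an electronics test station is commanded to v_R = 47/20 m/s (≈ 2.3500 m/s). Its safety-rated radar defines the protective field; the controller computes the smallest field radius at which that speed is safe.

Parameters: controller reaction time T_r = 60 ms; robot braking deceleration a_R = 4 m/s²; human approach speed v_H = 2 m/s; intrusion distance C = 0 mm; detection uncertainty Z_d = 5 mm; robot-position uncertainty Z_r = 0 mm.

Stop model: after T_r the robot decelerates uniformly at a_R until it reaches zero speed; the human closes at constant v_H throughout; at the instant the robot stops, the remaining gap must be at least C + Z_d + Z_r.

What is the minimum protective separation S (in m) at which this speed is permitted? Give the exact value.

S_min = 34101/16000 m = 2.1313 m

T_s = v_R/a_R = (47/20)/4 = 0.5875 s
robot in T_r: 2.3500·0.0600 = 0.1410 m
robot covers 2.3500·0.5875 − ½·4.0000·0.5875² = 0.6903 m while stopping
human over T_r+T_s: 2.0000·(0.0600+0.5875) = 1.2950 m
C+Z_d+Z_r = 0.0000+0.0050+0.0000 = 0.0050 m
S_min ≈ 0.1410+0.6903+1.2950+0.0050  ⇒  S_min = 34101/16000 m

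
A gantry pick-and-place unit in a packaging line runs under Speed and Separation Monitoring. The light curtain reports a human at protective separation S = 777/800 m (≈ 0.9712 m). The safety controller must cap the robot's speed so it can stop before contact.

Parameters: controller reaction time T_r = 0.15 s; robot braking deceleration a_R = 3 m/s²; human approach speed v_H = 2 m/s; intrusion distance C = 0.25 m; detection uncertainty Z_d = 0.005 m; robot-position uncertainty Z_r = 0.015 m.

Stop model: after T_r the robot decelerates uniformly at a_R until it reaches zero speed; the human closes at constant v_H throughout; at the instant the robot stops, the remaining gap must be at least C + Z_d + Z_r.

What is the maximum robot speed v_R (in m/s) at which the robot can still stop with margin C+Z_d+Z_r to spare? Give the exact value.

at the boundary: (1/6)·v² + (49/60)·v + (-321/800) = 0
  disc = (49/60)² − 4·(1/6)·(-321/800) = 841/900 ; √disc = 29/30
  v_R = (−(49/60) + 29/30) / (2·(1/6)) = 9/20 m/s
check:
braking lasts T_s = (9/20)/3 = 0.1500 s
robot in T_r: 0.4500·0.1500 = 0.0675 m
robot under decel: 0.4500²/(2·3.0000) = 0.0338 m
person approaches 2.0000·(0.1500+0.1500) = 0.6000 m
residual clearance needed = 0.2500+0.0050+0.0150 = 0.2700 m
sum ≈ 0.0675+0.0338+0.6000+0.2700 ≈ 0.9712 m = S ✓

v_R_max = 9/20 m/s = 0.4500 m/s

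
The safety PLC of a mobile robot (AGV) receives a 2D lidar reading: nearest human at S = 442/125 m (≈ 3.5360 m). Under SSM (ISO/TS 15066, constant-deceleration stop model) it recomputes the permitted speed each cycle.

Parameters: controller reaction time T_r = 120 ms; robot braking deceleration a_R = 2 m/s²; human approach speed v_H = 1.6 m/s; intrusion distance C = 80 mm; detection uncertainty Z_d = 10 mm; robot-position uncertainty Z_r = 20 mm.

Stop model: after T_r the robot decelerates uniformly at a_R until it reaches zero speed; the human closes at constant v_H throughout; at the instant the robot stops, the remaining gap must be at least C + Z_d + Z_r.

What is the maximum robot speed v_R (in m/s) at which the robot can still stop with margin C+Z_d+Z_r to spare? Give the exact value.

v_R_max = 11/5 m/s = 2.2000 m/s

quadratic (1/4)·v² + (23/25)·v + (-1617/500) = 0
  disc = (23/25)² − 4·(1/4)·(-1617/500) = 10201/2500 ; √disc = 101/50
  v_R = (−(23/25) + 101/50) / (2·(1/4)) = 11/5 m/s
check:
stop time T_s = (11/5)/2 = 1.1000 s
robot covers v_R·T_r = 2.2000·0.1200 = 0.2640 m before braking
robot under decel: 2.2000²/(2·2.0000) = 1.2100 m
human over T_r+T_s: 1.6000·(0.1200+1.1000) = 1.9520 m
C+Z_d+Z_r = 0.0800+0.0100+0.0200 = 0.1100 m
sum ≈ 0.2640+1.2100+1.9520+0.1100 ≈ 3.5360 m = S ✓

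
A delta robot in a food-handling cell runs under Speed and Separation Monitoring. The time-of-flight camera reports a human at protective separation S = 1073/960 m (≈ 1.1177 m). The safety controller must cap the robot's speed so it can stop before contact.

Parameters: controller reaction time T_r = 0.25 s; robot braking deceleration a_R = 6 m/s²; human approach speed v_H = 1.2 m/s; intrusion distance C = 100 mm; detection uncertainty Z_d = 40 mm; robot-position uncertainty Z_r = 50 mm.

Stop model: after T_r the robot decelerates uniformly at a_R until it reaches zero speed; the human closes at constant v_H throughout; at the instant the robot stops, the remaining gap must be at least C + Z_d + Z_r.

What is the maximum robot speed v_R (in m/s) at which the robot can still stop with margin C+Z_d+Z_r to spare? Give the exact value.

collect terms ⇒ (1/12)·v_R² + (9/20)·v_R + (-3013/4800) = 0
  disc = (9/20)² − 4·(1/12)·(-3013/4800) = 5929/14400 ; √disc = 77/120
  v_R = (−(9/20) + 77/120) / (2·(1/12)) = 23/20 m/s
check:
braking lasts T_s = (23/20)/6 = 0.1917 s
reaction-phase robot travel = 1.1500·0.2500 = 0.2875 m
robot under decel: 1.1500²/(2·6.0000) = 0.1102 m
human over T_r+T_s: 1.2000·(0.2500+0.1917) = 0.5300 m
C+Z_d+Z_r = 0.1000+0.0400+0.0500 = 0.1900 m
sum ≈ 0.2875+0.1102+0.5300+0.1900 ≈ 1.1177 m = S ✓

v_R_max = 23/20 m/s = 1.1500 m/s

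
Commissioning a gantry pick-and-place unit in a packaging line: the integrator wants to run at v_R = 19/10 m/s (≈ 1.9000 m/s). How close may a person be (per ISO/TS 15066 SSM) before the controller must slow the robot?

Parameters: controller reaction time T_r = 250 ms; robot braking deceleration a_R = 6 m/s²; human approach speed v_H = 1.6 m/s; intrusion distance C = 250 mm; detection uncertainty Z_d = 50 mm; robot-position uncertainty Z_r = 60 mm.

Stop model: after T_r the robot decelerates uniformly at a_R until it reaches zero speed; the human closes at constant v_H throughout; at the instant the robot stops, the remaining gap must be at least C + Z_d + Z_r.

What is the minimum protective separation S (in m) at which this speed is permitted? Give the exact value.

braking lasts T_s = (19/10)/6 = 0.3167 s
reaction-phase robot travel = 1.9000·0.2500 = 0.4750 m
braking distance = 1.9000²/(2·6.0000) = 0.3008 m
human closes 1.6000·0.5667 = 0.9067 m
residual clearance needed = 0.2500+0.0500+0.0600 = 0.3600 m
S_min ≈ 0.4750+0.3008+0.9067+0.3600  ⇒  S_min = 817/400 m

S_min = 817/400 m = 2.0425 m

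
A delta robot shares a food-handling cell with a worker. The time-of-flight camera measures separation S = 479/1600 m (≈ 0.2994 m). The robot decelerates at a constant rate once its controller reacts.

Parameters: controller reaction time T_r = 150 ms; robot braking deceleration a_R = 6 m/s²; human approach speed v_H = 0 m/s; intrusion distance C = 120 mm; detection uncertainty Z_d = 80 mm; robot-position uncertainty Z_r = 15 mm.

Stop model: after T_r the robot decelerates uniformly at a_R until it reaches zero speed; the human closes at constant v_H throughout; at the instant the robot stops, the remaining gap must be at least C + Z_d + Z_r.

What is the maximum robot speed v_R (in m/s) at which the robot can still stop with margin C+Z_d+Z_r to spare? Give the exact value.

v_R_max = 9/20 m/s = 0.4500 m/s

collect terms ⇒ (1/12)·v_R² + (3/20)·v_R + (-27/320) = 0
  disc = (3/20)² − 4·(1/12)·(-27/320) = 81/1600 ; √disc = 9/40
  v_R = (−(3/20) + 9/40) / (2·(1/12)) = 9/20 m/s
check:
braking lasts T_s = (9/20)/6 = 0.0750 s
robot in T_r: 0.4500·0.1500 = 0.0675 m
braking distance = 0.4500²/(2·6.0000) = 0.0169 m
human closes 0.0000·0.2250 = 0.0000 m
margins: 0.1200+0.0800+0.0150 = 0.2150 m
sum ≈ 0.0675+0.0169+0.0000+0.2150 ≈ 0.2994 m = S ✓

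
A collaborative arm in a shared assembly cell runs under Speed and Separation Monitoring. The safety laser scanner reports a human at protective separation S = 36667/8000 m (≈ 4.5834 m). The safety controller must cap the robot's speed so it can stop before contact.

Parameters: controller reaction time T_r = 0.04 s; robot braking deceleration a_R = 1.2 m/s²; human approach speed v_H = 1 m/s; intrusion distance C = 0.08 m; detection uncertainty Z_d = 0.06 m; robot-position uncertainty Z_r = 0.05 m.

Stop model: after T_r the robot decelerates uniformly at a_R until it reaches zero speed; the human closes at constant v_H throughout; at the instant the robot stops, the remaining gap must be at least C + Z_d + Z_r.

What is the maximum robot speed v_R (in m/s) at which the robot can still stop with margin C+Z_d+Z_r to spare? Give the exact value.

at the boundary: (5/12)·v² + (131/150)·v + (-34827/8000) = 0
  disc = (131/150)² − 4·(5/12)·(-34827/8000) = 2886601/360000 ; √disc = 1699/600
  v_R = (−(131/150) + 1699/600) / (2·(5/12)) = 47/20 m/s
check:
stop time T_s = (47/20)/(6/5) = 1.9583 s
robot in T_r: 2.3500·0.0400 = 0.0940 m
braking distance = 2.3500²/(2·1.2000) = 2.3010 m
human over T_r+T_s: 1.0000·(0.0400+1.9583) = 1.9983 m
C+Z_d+Z_r = 0.0800+0.0600+0.0500 = 0.1900 m
sum ≈ 0.0940+2.3010+1.9983+0.1900 ≈ 4.5834 m = S ✓

v_R_max = 47/20 m/s = 2.3500 m/s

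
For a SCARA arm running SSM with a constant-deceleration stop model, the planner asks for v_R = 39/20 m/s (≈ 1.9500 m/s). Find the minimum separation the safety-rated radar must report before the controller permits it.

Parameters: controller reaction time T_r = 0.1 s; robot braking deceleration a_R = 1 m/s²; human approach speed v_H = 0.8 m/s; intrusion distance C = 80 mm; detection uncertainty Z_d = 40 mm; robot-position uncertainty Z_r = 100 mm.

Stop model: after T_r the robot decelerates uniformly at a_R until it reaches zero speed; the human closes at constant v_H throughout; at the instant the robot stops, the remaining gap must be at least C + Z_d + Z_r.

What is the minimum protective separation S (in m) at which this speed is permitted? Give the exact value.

braking lasts T_s = (39/20)/1 = 1.9500 s
reaction-phase robot travel = 1.9500·0.1000 = 0.1950 m
robot under decel: 1.9500²/(2·1.0000) = 1.9013 m
human over T_r+T_s: 0.8000·(0.1000+1.9500) = 1.6400 m
residual clearance needed = 0.0800+0.0400+0.1000 = 0.2200 m
S_min ≈ 0.1950+1.9013+1.6400+0.2200  ⇒  S_min = 633/160 m

S_min = 633/160 m = 3.9562 m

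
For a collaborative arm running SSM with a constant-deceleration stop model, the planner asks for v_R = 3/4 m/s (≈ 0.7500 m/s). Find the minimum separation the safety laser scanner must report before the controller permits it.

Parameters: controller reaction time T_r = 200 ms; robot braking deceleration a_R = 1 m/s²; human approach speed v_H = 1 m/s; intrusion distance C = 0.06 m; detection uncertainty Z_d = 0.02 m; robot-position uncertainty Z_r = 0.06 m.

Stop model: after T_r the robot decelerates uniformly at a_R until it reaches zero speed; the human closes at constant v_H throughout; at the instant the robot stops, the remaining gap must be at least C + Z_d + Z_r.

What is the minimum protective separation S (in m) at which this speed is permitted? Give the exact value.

T_s = v_R/a_R = (3/4)/1 = 0.7500 s
reaction-phase robot travel = 0.7500·0.2000 = 0.1500 m
braking distance = 0.7500²/(2·1.0000) = 0.2812 m
human closes 1.0000·0.9500 = 0.9500 m
margins: 0.0600+0.0200+0.0600 = 0.1400 m
S_min ≈ 0.1500+0.2812+0.9500+0.1400  ⇒  S_min = 1217/800 m

S_min = 1217/800 m = 1.5212 m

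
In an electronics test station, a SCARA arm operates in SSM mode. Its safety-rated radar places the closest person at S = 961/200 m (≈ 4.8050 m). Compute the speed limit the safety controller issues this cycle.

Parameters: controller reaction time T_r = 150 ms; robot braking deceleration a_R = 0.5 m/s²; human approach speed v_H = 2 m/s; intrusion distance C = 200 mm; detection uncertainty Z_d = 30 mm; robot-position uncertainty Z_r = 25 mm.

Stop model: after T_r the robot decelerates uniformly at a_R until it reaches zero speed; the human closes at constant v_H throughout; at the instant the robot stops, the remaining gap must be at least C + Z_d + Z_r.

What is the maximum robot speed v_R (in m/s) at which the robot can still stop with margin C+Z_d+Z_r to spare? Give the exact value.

v_R_max = 17/20 m/s = 0.8500 m/s

quadratic (1)·v² + (83/20)·v + (-17/4) = 0
  disc = (83/20)² − 4·(1)·(-17/4) = 13689/400 ; √disc = 117/20
  v_R = (−(83/20) + 117/20) / (2·(1)) = 17/20 m/s
check:
T_s = v_R/a_R = (17/20)/(1/2) = 1.7000 s
robot covers v_R·T_r = 0.8500·0.1500 = 0.1275 m before braking
robot under decel: 0.8500²/(2·0.5000) = 0.7225 m
human closes 2.0000·1.8500 = 3.7000 m
margins: 0.2000+0.0300+0.0250 = 0.2550 m
sum ≈ 0.1275+0.7225+3.7000+0.2550 ≈ 4.8050 m = S ✓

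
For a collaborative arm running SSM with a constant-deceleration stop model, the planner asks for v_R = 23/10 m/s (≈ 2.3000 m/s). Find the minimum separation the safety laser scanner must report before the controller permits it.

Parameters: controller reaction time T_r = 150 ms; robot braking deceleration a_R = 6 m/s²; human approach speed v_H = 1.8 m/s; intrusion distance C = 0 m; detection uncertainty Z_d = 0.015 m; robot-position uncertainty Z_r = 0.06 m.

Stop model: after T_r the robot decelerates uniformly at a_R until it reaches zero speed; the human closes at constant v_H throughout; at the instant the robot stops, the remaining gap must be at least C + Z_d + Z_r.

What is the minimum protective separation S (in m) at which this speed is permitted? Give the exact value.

S_min = 437/240 m = 1.8208 m

stop time T_s = (23/10)/6 = 0.3833 s
robot in T_r: 2.3000·0.1500 = 0.3450 m
robot covers 2.3000·0.3833 − ½·6.0000·0.3833² = 0.4408 m while stopping
human over T_r+T_s: 1.8000·(0.1500+0.3833) = 0.9600 m
C+Z_d+Z_r = 0.0000+0.0150+0.0600 = 0.0750 m
S_min ≈ 0.3450+0.4408+0.9600+0.0750  ⇒  S_min = 437/240 m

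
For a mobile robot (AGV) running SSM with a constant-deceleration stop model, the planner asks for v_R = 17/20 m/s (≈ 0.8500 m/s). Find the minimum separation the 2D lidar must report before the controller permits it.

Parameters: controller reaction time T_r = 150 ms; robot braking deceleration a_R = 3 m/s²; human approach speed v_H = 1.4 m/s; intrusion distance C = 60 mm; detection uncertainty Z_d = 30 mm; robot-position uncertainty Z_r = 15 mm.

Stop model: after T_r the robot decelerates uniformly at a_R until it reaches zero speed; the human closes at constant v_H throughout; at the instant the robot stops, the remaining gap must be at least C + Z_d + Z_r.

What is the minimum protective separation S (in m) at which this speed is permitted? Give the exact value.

S_min = 2303/2400 m = 0.9596 m

stop time T_s = (17/20)/3 = 0.2833 s
reaction-phase robot travel = 0.8500·0.1500 = 0.1275 m
robot covers 0.8500·0.2833 − ½·3.0000·0.2833² = 0.1204 m while stopping
human closes 1.4000·0.4333 = 0.6067 m
margins: 0.0600+0.0300+0.0150 = 0.1050 m
S_min ≈ 0.1275+0.1204+0.6067+0.1050  ⇒  S_min = 2303/2400 m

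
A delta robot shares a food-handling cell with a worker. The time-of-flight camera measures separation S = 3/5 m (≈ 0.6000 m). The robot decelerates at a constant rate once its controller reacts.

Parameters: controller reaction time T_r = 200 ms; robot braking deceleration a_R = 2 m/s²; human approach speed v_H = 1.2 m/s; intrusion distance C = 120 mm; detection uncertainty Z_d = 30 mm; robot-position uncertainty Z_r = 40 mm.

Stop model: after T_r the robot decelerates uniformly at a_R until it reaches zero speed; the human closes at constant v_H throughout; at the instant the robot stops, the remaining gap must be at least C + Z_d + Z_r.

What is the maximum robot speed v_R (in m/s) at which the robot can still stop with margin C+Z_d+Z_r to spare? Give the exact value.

v_R_max = 1/5 m/s = 0.2000 m/s

at the boundary: (1/4)·v² + (4/5)·v + (-17/100) = 0
  disc = (4/5)² − 4·(1/4)·(-17/100) = 81/100 ; √disc = 9/10
  v_R = (−(4/5) + 9/10) / (2·(1/4)) = 1/5 m/s
check:
T_s = v_R/a_R = (1/5)/2 = 0.1000 s
robot in T_r: 0.2000·0.2000 = 0.0400 m
robot under decel: 0.2000²/(2·2.0000) = 0.0100 m
human over T_r+T_s: 1.2000·(0.2000+0.1000) = 0.3600 m
residual clearance needed = 0.1200+0.0300+0.0400 = 0.1900 m
sum ≈ 0.0400+0.0100+0.3600+0.1900 ≈ 0.6000 m = S ✓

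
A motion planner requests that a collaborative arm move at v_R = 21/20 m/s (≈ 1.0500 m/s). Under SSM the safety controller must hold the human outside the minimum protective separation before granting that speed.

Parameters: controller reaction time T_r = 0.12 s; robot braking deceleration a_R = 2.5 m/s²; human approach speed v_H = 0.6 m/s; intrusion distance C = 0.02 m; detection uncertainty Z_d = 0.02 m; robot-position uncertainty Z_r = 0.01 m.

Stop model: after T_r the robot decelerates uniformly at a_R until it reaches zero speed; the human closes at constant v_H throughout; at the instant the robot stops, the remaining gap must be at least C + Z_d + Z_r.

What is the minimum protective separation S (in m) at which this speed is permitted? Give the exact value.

S_min = 1441/2000 m = 0.7205 m

braking lasts T_s = (21/20)/(5/2) = 0.4200 s
robot covers v_R·T_r = 1.0500·0.1200 = 0.1260 m before braking
robot under decel: 1.0500²/(2·2.5000) = 0.2205 m
person approaches 0.6000·(0.1200+0.4200) = 0.3240 m
C+Z_d+Z_r = 0.0200+0.0200+0.0100 = 0.0500 m
S_min ≈ 0.1260+0.2205+0.3240+0.0500  ⇒  S_min = 1441/2000 m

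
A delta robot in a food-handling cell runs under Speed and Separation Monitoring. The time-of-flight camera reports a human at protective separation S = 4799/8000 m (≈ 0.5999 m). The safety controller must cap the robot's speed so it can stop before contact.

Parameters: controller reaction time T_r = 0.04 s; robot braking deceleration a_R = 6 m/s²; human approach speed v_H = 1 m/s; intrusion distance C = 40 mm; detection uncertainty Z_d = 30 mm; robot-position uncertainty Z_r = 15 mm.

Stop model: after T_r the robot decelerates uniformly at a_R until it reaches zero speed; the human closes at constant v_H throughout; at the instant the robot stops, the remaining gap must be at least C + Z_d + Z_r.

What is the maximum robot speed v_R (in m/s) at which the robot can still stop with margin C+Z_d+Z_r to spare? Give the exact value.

v_R_max = 29/20 m/s = 1.4500 m/s

quadratic (1/12)·v² + (31/150)·v + (-3799/8000) = 0
  disc = (31/150)² − 4·(1/12)·(-3799/8000) = 72361/360000 ; √disc = 269/600
  v_R = (−(31/150) + 269/600) / (2·(1/12)) = 29/20 m/s
check:
T_s = v_R/a_R = (29/20)/6 = 0.2417 s
robot covers v_R·T_r = 1.4500·0.0400 = 0.0580 m before braking
robot under decel: 1.4500²/(2·6.0000) = 0.1752 m
human over T_r+T_s: 1.0000·(0.0400+0.2417) = 0.2817 m
residual clearance needed = 0.0400+0.0300+0.0150 = 0.0850 m
sum ≈ 0.0580+0.1752+0.2817+0.0850 ≈ 0.5999 m = S ✓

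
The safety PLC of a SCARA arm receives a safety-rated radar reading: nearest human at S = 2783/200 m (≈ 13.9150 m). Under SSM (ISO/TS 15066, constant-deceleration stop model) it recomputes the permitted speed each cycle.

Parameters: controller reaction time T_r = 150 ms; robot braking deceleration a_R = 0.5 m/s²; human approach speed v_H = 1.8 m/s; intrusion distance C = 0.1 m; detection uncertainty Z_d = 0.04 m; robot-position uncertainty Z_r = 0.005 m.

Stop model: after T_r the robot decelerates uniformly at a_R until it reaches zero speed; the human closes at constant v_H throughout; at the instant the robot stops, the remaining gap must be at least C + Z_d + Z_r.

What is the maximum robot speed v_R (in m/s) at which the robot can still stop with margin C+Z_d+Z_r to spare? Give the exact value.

at the boundary: (1)·v² + (15/4)·v + (-27/2) = 0
  disc = (15/4)² − 4·(1)·(-27/2) = 1089/16 ; √disc = 33/4
  v_R = (−(15/4) + 33/4) / (2·(1)) = 9/4 m/s
check:
braking lasts T_s = (9/4)/(1/2) = 4.5000 s
reaction-phase robot travel = 2.2500·0.1500 = 0.3375 m
robot under decel: 2.2500²/(2·0.5000) = 5.0625 m
human over T_r+T_s: 1.8000·(0.1500+4.5000) = 8.3700 m
C+Z_d+Z_r = 0.1000+0.0400+0.0050 = 0.1450 m
sum ≈ 0.3375+5.0625+8.3700+0.1450 ≈ 13.9150 m = S ✓

v_R_max = 9/4 m/s = 2.2500 m/s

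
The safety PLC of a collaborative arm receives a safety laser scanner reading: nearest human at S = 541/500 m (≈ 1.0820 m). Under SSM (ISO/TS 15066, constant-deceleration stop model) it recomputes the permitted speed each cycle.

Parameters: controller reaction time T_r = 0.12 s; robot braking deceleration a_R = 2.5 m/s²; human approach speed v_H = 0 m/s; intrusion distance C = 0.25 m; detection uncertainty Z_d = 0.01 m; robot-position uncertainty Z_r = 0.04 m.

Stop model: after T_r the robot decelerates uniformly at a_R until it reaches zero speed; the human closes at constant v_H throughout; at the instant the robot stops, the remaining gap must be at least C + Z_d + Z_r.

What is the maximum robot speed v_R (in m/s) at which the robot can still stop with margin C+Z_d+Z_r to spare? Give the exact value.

v_R_max = 17/10 m/s = 1.7000 m/s

collect terms ⇒ (1/5)·v_R² + (3/25)·v_R + (-391/500) = 0
  disc = (3/25)² − 4·(1/5)·(-391/500) = 16/25 ; √disc = 4/5
  v_R = (−(3/25) + 4/5) / (2·(1/5)) = 17/10 m/s
check:
stop time T_s = (17/10)/(5/2) = 0.6800 s
robot covers v_R·T_r = 1.7000·0.1200 = 0.2040 m before braking
braking distance = 1.7000²/(2·2.5000) = 0.5780 m
human over T_r+T_s: 0.0000·(0.1200+0.6800) = 0.0000 m
C+Z_d+Z_r = 0.2500+0.0100+0.0400 = 0.3000 m
sum ≈ 0.2040+0.5780+0.0000+0.3000 ≈ 1.0820 m = S ✓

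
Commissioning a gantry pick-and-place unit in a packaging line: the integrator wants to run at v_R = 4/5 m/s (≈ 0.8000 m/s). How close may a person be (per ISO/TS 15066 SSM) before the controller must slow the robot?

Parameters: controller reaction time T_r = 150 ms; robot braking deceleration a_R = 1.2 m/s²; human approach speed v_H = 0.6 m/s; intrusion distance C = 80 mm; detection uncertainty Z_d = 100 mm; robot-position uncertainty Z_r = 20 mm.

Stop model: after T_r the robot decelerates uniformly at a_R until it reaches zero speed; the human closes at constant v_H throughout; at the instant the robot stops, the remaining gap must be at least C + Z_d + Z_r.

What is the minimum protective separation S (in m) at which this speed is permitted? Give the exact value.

S_min = 323/300 m = 1.0767 m

stop time T_s = (4/5)/(6/5) = 0.6667 s
robot covers v_R·T_r = 0.8000·0.1500 = 0.1200 m before braking
robot under decel: 0.8000²/(2·1.2000) = 0.2667 m
human over T_r+T_s: 0.6000·(0.1500+0.6667) = 0.4900 m
C+Z_d+Z_r = 0.0800+0.1000+0.0200 = 0.2000 m
S_min ≈ 0.1200+0.2667+0.4900+0.2000  ⇒  S_min = 323/300 m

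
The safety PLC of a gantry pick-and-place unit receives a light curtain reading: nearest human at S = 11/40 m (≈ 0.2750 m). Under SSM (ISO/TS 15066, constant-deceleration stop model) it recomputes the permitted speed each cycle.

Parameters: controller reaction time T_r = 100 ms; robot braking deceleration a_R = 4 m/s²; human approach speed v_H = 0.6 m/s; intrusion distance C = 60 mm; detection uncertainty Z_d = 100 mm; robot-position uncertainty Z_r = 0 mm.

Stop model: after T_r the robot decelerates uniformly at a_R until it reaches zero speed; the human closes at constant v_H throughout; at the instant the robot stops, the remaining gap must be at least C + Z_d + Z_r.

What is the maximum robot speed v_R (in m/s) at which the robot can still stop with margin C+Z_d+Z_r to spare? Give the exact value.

v_R_max = 1/5 m/s = 0.2000 m/s

at the boundary: (1/8)·v² + (1/4)·v + (-11/200) = 0
  disc = (1/4)² − 4·(1/8)·(-11/200) = 9/100 ; √disc = 3/10
  v_R = (−(1/4) + 3/10) / (2·(1/8)) = 1/5 m/s
check:
stop time T_s = (1/5)/4 = 0.0500 s
reaction-phase robot travel = 0.2000·0.1000 = 0.0200 m
braking distance = 0.2000²/(2·4.0000) = 0.0050 m
human closes 0.6000·0.1500 = 0.0900 m
margins: 0.0600+0.1000+0.0000 = 0.1600 m
sum ≈ 0.0200+0.0050+0.0900+0.1600 ≈ 0.2750 m = S ✓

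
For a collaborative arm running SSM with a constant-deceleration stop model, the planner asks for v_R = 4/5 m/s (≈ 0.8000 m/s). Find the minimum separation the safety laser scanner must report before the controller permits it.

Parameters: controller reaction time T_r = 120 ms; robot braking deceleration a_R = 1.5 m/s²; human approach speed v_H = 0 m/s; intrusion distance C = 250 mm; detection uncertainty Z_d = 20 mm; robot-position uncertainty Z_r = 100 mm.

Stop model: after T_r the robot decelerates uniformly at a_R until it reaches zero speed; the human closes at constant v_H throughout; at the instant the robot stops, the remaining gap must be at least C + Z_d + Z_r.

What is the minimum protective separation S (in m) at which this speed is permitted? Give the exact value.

stop time T_s = (4/5)/(3/2) = 0.5333 s
reaction-phase robot travel = 0.8000·0.1200 = 0.0960 m
braking distance = 0.8000²/(2·1.5000) = 0.2133 m
person approaches 0.0000·(0.1200+0.5333) = 0.0000 m
margins: 0.2500+0.0200+0.1000 = 0.3700 m
S_min ≈ 0.0960+0.2133+0.0000+0.3700  ⇒  S_min = 1019/1500 m

S_min = 1019/1500 m = 0.6793 m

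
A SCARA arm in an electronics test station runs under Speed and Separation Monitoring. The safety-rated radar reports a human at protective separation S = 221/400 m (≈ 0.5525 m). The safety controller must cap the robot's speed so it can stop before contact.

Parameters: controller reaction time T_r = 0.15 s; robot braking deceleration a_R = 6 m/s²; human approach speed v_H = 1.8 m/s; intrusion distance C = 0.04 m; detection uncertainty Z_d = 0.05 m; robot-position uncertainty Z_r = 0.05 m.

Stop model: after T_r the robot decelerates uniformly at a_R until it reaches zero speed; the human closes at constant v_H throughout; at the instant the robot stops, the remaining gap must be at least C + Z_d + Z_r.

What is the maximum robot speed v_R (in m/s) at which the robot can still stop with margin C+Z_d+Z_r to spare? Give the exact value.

collect terms ⇒ (1/12)·v_R² + (9/20)·v_R + (-57/400) = 0
  disc = (9/20)² − 4·(1/12)·(-57/400) = 1/4 ; √disc = 1/2
  v_R = (−(9/20) + 1/2) / (2·(1/12)) = 3/10 m/s
check:
T_s = v_R/a_R = (3/10)/6 = 0.0500 s
robot covers v_R·T_r = 0.3000·0.1500 = 0.0450 m before braking
braking distance = 0.3000²/(2·6.0000) = 0.0075 m
human closes 1.8000·0.2000 = 0.3600 m
C+Z_d+Z_r = 0.0400+0.0500+0.0500 = 0.1400 m
sum ≈ 0.0450+0.0075+0.3600+0.1400 ≈ 0.5525 m = S ✓

v_R_max = 3/10 m/s = 0.3000 m/s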